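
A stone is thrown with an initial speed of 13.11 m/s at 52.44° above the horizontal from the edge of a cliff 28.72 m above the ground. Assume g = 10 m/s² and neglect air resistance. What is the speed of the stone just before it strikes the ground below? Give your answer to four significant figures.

v_x = 13.11 cos 52.44° = 7.9917 m/s is unchanged throughout.
For the vertical component, v_y² = v_y0² + 2 g h = (10.392)² + 2×10×28.72 = 682.39, so |v_y| = 26.123 m/s.
Impact speed = √(v_x² + v_y²) = √(63.867 + 682.39) = 27.32 m/s.

27.32 m/s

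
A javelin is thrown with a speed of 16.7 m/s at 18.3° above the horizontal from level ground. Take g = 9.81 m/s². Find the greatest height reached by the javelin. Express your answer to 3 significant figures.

Vertical component of launch velocity: v_y = 16.7 sin 18.3° = 5.244 m/s.
At the highest point the vertical velocity is zero, so v_y² = 2 g h_max.
h_max = (5.244)² / (2 × 9.81) = 27.50 / 19.62 = 1.40 m.

1.40 m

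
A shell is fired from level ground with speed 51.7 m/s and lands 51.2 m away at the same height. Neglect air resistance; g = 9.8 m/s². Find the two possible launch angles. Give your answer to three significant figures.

Level-ground range: R = v₀² sin(2θ)/g ⇒ sin 2θ = R g / v₀² = 51.2×9.8/51.7² = 0.1877.
2θ = arcsin(0.1877) = 10.82° or 180° − 10.82° = 169.18°.
So θ = 5.41° or θ = 84.6°.

5.41° and 84.6°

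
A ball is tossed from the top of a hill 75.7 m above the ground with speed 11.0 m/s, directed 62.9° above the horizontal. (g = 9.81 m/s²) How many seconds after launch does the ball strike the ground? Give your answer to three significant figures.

Vertical component: v_y = 11.0 sin 62.9° = 9.792 m/s.
Taking up as positive with launch at y = 75.7 m, landing at y = 0: 0 = 75.7 + 9.792 t − ½(9.81) t².
Solving 4.905 t² − 9.792 t − 75.7 = 0 gives t = [9.792 + √(9.792² + 4·4.905·75.7)] / 9.810 = 5.05 s.

5.05 s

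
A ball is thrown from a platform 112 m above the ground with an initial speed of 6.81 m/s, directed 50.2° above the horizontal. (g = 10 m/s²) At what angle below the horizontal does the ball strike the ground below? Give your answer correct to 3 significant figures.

v_x = 6.81 cos 50.2° = 4.359 m/s.
At impact |v_y| = √(v_y0² + 2 g h) = √(5.232² + 2×10×112) = 47.62 m/s.
Angle below horizontal = arctan(|v_y| / v_x) = arctan(47.62 / 4.359) = 84.8°.

84.8°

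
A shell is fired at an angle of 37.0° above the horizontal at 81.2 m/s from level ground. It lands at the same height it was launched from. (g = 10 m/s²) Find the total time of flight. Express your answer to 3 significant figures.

9.77 s

Vertical component: v_y = 81.2 sin 37.0° = 48.87 m/s.
For a projectile landing at launch height, time of flight is t = 2 v_y / g = 2 × 48.87 / 10 = 9.77 s.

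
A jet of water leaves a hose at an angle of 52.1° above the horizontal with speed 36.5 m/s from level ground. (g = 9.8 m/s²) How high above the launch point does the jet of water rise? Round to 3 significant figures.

42.3 m

Vertical component of launch velocity: v_y = 36.5 sin 52.1° = 28.80 m/s.
At the highest point the vertical velocity is zero, so v_y² = 2 g h_max.
h_max = (28.80)² / (2 × 9.8) = 829.4 / 19.60 = 42.3 m.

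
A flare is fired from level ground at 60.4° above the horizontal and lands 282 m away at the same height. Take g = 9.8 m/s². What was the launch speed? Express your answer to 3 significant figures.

56.7 m/s

On level ground, R = v₀² sin(2θ) / g, so v₀ = √(R g / sin 2θ).
sin(2 × 60.4°) = 0.8590.
v₀ = √(282 × 9.8 / 0.8590) = √3217 = 56.7 m/s.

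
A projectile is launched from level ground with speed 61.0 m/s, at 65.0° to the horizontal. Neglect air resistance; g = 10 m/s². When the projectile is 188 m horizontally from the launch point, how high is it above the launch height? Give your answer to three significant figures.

v_x = 61.0 cos 65.0° = 25.78 m/s, v_y0 = 61.0 sin 65.0° = 55.28 m/s.
Time to reach x = 188 m: t = x / v_x = 188 / 25.78 = 7.292 s.
y = v_y0 t − ½ g t² = 55.28×7.292 − 5.000×7.292² = 137 m.

137 m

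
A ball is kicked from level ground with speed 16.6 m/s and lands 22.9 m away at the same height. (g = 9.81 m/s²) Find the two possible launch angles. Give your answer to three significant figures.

Level-ground range: R = v₀² sin(2θ)/g ⇒ sin 2θ = R g / v₀² = 22.9×9.81/16.6² = 0.8152.
2θ = arcsin(0.8152) = 54.61° or 180° − 54.61° = 125.39°.
So θ = 27.3° or θ = 62.7°.

27.3° and 62.7°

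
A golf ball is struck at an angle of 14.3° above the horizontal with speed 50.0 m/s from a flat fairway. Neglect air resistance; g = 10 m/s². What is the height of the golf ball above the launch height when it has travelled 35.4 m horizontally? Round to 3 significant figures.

6.35 m

v_x = 50.0 cos 14.3° = 48.45 m/s, v_y0 = 50.0 sin 14.3° = 12.35 m/s.
Time to reach x = 35.4 m: t = x / v_x = 35.4 / 48.45 = 0.7307 s.
y = v_y0 t − ½ g t² = 12.35×0.7307 − 5.000×0.7307² = 6.35 m.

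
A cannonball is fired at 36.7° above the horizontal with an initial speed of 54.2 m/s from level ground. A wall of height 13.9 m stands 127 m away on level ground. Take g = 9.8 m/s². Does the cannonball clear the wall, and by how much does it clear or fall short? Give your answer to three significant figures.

Yes — it clears the wall by 38.9 m.

v_x = 54.2 cos 36.7° = 43.46 m/s; v_y0 = 54.2 sin 36.7° = 32.39 m/s.
Time to reach the wall: t = 127 / 43.46 = 2.922 s.
Height at that point: y = 32.39×2.922 − 4.900×2.922² = 52.81 m.
That is 52.81 − 13.9 = 38.9 m above the top of the wall, so the cannonball clears it.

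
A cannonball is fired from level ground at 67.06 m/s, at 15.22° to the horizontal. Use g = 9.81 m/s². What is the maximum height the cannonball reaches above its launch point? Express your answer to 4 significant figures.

Vertical component of launch velocity: v_y = 67.06 sin 15.22° = 17.605 m/s.
At the highest point the vertical velocity is zero, so v_y² = 2 g h_max.
h_max = (17.605)² / (2 × 9.81) = 309.94 / 19.62 = 15.80 m.

15.80 m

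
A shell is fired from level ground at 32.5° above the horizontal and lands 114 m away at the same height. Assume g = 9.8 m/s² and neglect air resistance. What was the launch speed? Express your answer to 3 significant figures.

On level ground, R = v₀² sin(2θ) / g, so v₀ = √(R g / sin 2θ).
sin(2 × 32.5°) = 0.9063.
v₀ = √(114 × 9.8 / 0.9063) = √1233 = 35.1 m/s.

35.1 m/s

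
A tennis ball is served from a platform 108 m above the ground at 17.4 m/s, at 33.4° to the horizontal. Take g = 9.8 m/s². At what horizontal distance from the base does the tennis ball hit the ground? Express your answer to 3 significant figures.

Components: v_x = 17.4 cos 33.4° = 14.53 m/s, v_y = 17.4 sin 33.4° = 9.578 m/s.
Vertical: 0 = 108 + 9.578 t − ½(9.8) t² ⇒ 4.900 t² − 9.578 t − 108 = 0.
t = [9.578 + √(91.74 + 2117)] / 9.800 = 5.773 s.
Horizontal: R = v_x · t = 14.53 × 5.773 = 83.9 m.

83.9 m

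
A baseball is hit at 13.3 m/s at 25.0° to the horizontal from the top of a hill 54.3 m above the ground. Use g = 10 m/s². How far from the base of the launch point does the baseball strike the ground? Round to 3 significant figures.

47.1 m

Components: v_x = 13.3 cos 25.0° = 12.05 m/s, v_y = 13.3 sin 25.0° = 5.621 m/s.
Vertical: 0 = 54.3 + 5.621 t − ½(10) t² ⇒ 5.000 t² − 5.621 t − 54.3 = 0.
t = [5.621 + √(31.60 + 1086)] / 10.00 = 3.905 s.
Horizontal: R = v_x · t = 12.05 × 3.905 = 47.1 m.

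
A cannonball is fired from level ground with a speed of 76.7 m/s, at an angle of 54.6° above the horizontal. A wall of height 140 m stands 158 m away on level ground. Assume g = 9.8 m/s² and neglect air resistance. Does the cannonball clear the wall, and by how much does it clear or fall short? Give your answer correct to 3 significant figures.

v_x = 76.7 cos 54.6° = 44.43 m/s; v_y0 = 76.7 sin 54.6° = 62.52 m/s.
Time to reach the wall: t = 158 / 44.43 = 3.556 s.
Height at that point: y = 62.52×3.556 − 4.900×3.556² = 160.4 m.
That is 160.4 − 140 = 20.4 m above the top of the wall, so the cannonball clears it.

Yes — it clears the wall by 20.4 m.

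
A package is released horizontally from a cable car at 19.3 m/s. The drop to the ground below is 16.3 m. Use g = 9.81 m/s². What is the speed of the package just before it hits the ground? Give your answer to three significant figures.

Fall time: t = √(2 × 16.3 / 9.81) = 1.823 s.
At impact: v_x = 19.3 m/s (unchanged), v_y = g t = 9.81 × 1.823 = 17.88 m/s.
Speed = √(v_x² + v_y²) = √(372.5 + 319.7) = 26.3 m/s.

26.3 m/s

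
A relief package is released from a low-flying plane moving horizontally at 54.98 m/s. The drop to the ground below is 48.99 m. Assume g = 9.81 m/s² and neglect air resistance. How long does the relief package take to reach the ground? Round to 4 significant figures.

The horizontal speed doesn't affect the fall. With v_y0 = 0, h = ½ g t².
t = √(2 × 48.99 / 9.81) = √9.9878 = 3.160 s.

3.160 s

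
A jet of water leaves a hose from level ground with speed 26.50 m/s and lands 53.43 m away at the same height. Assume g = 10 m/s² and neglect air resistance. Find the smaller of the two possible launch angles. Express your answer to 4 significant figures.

Level-ground range: R = v₀² sin(2θ)/g ⇒ sin 2θ = R g / v₀² = 53.43×10/26.50² = 0.7608.
2θ = arcsin(0.7608) = 49.535° or 180° − 49.535° = 130.465°.
So θ = 24.77° or θ = 65.23°.

24.77°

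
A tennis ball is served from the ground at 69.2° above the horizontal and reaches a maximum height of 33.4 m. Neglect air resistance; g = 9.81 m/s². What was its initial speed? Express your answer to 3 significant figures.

At maximum height v_y = 0, so (v₀ sin θ)² = 2 g H.
v₀ sin 69.2° = √(2 × 9.81 × 33.4) = 25.60 m/s.
v₀ = 25.60 / sin 69.2° = 25.60 / 0.9348 = 27.4 m/s.

27.4 m/s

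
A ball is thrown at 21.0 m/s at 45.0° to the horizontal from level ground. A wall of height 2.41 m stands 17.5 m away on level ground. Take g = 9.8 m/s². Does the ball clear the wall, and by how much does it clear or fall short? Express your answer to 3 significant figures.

v_x = 21.0 cos 45.0° = 14.85 m/s; v_y0 = 21.0 sin 45.0° = 14.85 m/s.
Time to reach the wall: t = 17.5 / 14.85 = 1.178 s.
Height at that point: y = 14.85×1.178 − 4.900×1.178² = 10.69 m.
That is 10.69 − 2.41 = 8.28 m above the top of the wall, so the ball clears it.

Yes — it clears the wall by 8.28 m.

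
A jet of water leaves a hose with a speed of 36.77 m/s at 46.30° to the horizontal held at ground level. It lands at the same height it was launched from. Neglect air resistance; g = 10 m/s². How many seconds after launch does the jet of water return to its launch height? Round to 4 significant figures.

Vertical component: v_y = 36.77 sin 46.30° = 26.584 m/s.
For a projectile landing at launch height, time of flight is t = 2 v_y / g = 2 × 26.584 / 10 = 5.317 s.

5.317 s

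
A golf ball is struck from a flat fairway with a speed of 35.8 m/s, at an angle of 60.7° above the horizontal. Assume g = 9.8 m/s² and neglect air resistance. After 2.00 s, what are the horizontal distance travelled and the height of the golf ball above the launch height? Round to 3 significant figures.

x = 35.0 m, y = 42.8 m

v_x = 35.8 cos 60.7° = 17.52 m/s; v_y0 = 35.8 sin 60.7° = 31.22 m/s.
x = v_x t = 17.52 × 2.00 = 35.0 m.
y = v_y0 t − ½ g t² = 31.22×2.00 − 4.900×2.00² = 42.8 m.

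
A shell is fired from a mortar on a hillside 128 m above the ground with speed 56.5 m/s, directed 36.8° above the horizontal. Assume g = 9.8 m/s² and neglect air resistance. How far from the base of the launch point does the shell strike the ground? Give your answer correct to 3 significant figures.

Components: v_x = 56.5 cos 36.8° = 45.24 m/s, v_y = 56.5 sin 36.8° = 33.84 m/s.
Vertical: 0 = 128 + 33.84 t − ½(9.8) t² ⇒ 4.900 t² − 33.84 t − 128 = 0.
t = [33.84 + √(1145 + 2509)] / 9.800 = 9.621 s.
Horizontal: R = v_x · t = 45.24 × 9.621 = 435 m.

435 m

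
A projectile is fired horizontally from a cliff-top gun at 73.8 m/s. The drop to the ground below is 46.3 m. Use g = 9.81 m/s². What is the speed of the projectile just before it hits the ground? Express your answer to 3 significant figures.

Fall time: t = √(2 × 46.3 / 9.81) = 3.072 s.
At impact: v_x = 73.8 m/s (unchanged), v_y = g t = 9.81 × 3.072 = 30.14 m/s.
Speed = √(v_x² + v_y²) = √(5446 + 908.4) = 79.7 m/s.

79.7 m/s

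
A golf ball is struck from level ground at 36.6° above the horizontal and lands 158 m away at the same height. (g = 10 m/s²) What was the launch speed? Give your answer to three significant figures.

40.6 m/s

On level ground, R = v₀² sin(2θ) / g, so v₀ = √(R g / sin 2θ).
sin(2 × 36.6°) = 0.9573.
v₀ = √(158 × 10 / 0.9573) = √1650 = 40.6 m/s.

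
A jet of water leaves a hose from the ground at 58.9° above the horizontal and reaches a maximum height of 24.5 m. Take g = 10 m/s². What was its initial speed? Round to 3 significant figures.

At maximum height v_y = 0, so (v₀ sin θ)² = 2 g H.
v₀ sin 58.9° = √(2 × 10 × 24.5) = 22.14 m/s.
v₀ = 22.14 / sin 58.9° = 22.14 / 0.8563 = 25.9 m/s.

25.9 m/s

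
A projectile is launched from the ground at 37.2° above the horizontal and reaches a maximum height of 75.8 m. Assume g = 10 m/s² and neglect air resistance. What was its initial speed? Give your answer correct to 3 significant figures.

64.4 m/s

At maximum height v_y = 0, so (v₀ sin θ)² = 2 g H.
v₀ sin 37.2° = √(2 × 10 × 75.8) = 38.94 m/s.
v₀ = 38.94 / sin 37.2° = 38.94 / 0.6046 = 64.4 m/s.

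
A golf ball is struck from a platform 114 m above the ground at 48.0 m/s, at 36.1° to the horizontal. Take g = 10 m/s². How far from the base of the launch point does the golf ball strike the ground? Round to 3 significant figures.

325 m

Components: v_x = 48.0 cos 36.1° = 38.78 m/s, v_y = 48.0 sin 36.1° = 28.28 m/s.
Vertical: 0 = 114 + 28.28 t − ½(10) t² ⇒ 5.000 t² − 28.28 t − 114 = 0.
t = [28.28 + √(799.8 + 2280)] / 10.00 = 8.378 s.
Horizontal: R = v_x · t = 38.78 × 8.378 = 325 m.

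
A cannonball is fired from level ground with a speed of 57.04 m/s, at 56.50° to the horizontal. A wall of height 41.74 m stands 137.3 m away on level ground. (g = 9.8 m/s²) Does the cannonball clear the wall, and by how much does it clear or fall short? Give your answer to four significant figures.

Yes — it clears the wall by 72.50 m.

v_x = 57.04 cos 56.50° = 31.482 m/s; v_y0 = 57.04 sin 56.50° = 47.565 m/s.
Time to reach the wall: t = 137.3 / 31.482 = 4.3612 s.
Height at that point: y = 47.565×4.3612 − 4.900×4.3612² = 114.24 m.
That is 114.24 − 41.74 = 72.50 m above the top of the wall, so the cannonball clears it.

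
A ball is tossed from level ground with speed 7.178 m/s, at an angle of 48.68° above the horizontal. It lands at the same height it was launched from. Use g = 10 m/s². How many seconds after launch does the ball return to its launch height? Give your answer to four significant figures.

Vertical component: v_y = 7.178 sin 48.68° = 5.3909 m/s.
For a projectile landing at launch height, time of flight is t = 2 v_y / g = 2 × 5.3909 / 10 = 1.078 s.

1.078 s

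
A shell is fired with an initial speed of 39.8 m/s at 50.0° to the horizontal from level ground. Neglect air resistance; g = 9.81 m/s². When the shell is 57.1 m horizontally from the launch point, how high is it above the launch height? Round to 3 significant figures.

v_x = 39.8 cos 50.0° = 25.58 m/s, v_y0 = 39.8 sin 50.0° = 30.49 m/s.
Time to reach x = 57.1 m: t = x / v_x = 57.1 / 25.58 = 2.232 s.
y = v_y0 t − ½ g t² = 30.49×2.232 − 4.905×2.232² = 43.6 m.

43.6 m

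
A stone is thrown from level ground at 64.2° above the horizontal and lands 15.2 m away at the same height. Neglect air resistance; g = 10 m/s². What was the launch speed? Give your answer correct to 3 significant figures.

On level ground, R = v₀² sin(2θ) / g, so v₀ = √(R g / sin 2θ).
sin(2 × 64.2°) = 0.7837.
v₀ = √(15.2 × 10 / 0.7837) = √194.0 = 13.9 m/s.

13.9 m/s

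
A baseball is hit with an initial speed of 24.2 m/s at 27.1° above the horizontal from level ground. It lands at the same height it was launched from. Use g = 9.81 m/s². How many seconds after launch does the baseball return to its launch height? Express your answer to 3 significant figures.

Vertical component: v_y = 24.2 sin 27.1° = 11.02 m/s.
For a projectile landing at launch height, time of flight is t = 2 v_y / g = 2 × 11.02 / 9.81 = 2.25 s.

2.25 s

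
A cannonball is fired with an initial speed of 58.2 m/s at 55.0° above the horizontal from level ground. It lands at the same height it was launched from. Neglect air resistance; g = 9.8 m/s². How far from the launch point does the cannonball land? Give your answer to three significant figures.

325 m

Components: v_x = 58.2 cos 55.0° = 33.38 m/s, v_y = 58.2 sin 55.0° = 47.67 m/s.
Time of flight (same landing height): t = 2 v_y / g = 2 × 47.67 / 9.8 = 9.729 s.
Range: R = v_x · t = 33.38 × 9.729 = 325 m.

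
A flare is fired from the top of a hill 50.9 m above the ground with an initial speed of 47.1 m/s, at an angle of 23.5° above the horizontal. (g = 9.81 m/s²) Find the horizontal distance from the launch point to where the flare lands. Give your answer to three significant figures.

Components: v_x = 47.1 cos 23.5° = 43.19 m/s, v_y = 47.1 sin 23.5° = 18.78 m/s.
Vertical: 0 = 50.9 + 18.78 t − ½(9.81) t² ⇒ 4.905 t² − 18.78 t − 50.9 = 0.
t = [18.78 + √(352.7 + 998.7)] / 9.810 = 5.662 s.
Horizontal: R = v_x · t = 43.19 × 5.662 = 245 m.

245 m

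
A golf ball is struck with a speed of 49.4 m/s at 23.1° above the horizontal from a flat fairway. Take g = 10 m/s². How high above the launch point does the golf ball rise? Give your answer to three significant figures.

Vertical component of launch velocity: v_y = 49.4 sin 23.1° = 19.38 m/s.
At the highest point the vertical velocity is zero, so v_y² = 2 g h_max.
h_max = (19.38)² / (2 × 10) = 375.6 / 20.00 = 18.8 m.

18.8 m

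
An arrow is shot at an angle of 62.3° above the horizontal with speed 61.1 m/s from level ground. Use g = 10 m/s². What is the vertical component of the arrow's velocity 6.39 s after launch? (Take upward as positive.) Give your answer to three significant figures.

-9.80 m/s

Initial vertical component: v_y0 = 61.1 sin 62.3° = 54.10 m/s.
v_y(t) = v_y0 − g t = 54.10 − 10 × 6.39 = -9.80 m/s.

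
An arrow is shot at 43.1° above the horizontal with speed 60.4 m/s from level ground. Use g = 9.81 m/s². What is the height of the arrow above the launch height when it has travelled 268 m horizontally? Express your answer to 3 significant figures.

69.7 m

v_x = 60.4 cos 43.1° = 44.10 m/s, v_y0 = 60.4 sin 43.1° = 41.27 m/s.
Time to reach x = 268 m: t = x / v_x = 268 / 44.10 = 6.077 s.
y = v_y0 t − ½ g t² = 41.27×6.077 − 4.905×6.077² = 69.7 m.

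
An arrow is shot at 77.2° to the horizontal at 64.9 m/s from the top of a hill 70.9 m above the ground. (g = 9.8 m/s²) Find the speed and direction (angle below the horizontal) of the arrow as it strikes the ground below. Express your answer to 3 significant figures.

74.8 m/s at 78.9° below the horizontal

v_x = 64.9 cos 77.2° = 14.38 m/s (constant).
|v_y| at impact = √((63.29)² + 2×9.8×70.9) = 73.45 m/s.
Speed = √(14.38² + 73.45²) = 74.8 m/s; angle = arctan(73.45/14.38) = 78.9° below horizontal.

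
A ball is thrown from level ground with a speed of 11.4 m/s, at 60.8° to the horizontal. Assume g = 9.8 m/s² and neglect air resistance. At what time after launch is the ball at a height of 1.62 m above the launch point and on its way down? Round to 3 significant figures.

1.85 s

v_y0 = 11.4 sin 60.8° = 9.951 m/s.
Set y = v_y0 t − ½ g t² = 1.62: 4.900 t² − 9.951 t + 1.62 = 0.
t = [9.951 ± √(99.02 − 31.75)] / 9.8 = (9.951 ± 8.202) / 9.8, giving t = 0.178 s or t = 1.85 s.
On the way down corresponds to the larger root: t = 1.85 s.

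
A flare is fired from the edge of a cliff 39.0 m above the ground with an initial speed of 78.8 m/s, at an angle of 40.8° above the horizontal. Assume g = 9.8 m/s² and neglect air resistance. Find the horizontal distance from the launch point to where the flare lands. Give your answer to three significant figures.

Components: v_x = 78.8 cos 40.8° = 59.65 m/s, v_y = 78.8 sin 40.8° = 51.49 m/s.
Vertical: 0 = 39.0 + 51.49 t − ½(9.8) t² ⇒ 4.900 t² − 51.49 t − 39.0 = 0.
t = [51.49 + √(2651 + 764.4)] / 9.800 = 11.22 s.
Horizontal: R = v_x · t = 59.65 × 11.22 = 669 m.

669 m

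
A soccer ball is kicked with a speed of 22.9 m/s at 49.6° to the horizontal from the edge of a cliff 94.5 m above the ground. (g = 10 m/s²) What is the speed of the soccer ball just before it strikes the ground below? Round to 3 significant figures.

v_x = 22.9 cos 49.6° = 14.84 m/s is unchanged throughout.
For the vertical component, v_y² = v_y0² + 2 g h = (17.44)² + 2×10×94.5 = 2194, so |v_y| = 46.84 m/s.
Impact speed = √(v_x² + v_y²) = √(220.2 + 2194) = 49.1 m/s.

49.1 m/s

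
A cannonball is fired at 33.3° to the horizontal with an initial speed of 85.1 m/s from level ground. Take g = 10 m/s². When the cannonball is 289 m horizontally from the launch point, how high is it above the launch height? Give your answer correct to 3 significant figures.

107 m

v_x = 85.1 cos 33.3° = 71.13 m/s, v_y0 = 85.1 sin 33.3° = 46.72 m/s.
Time to reach x = 289 m: t = x / v_x = 289 / 71.13 = 4.063 s.
y = v_y0 t − ½ g t² = 46.72×4.063 − 5.000×4.063² = 107 m.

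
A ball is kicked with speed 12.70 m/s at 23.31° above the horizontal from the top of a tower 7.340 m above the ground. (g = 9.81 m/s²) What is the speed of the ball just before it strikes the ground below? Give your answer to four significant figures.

v_x = 12.70 cos 23.31° = 11.663 m/s is unchanged throughout.
For the vertical component, v_y² = v_y0² + 2 g h = (5.0255)² + 2×9.81×7.340 = 169.27, so |v_y| = 13.010 m/s.
Impact speed = √(v_x² + v_y²) = √(136.03 + 169.27) = 17.47 m/s.

17.47 m/s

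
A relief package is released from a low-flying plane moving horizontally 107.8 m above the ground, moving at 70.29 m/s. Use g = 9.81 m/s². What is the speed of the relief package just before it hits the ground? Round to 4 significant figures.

Fall time: t = √(2 × 107.8 / 9.81) = 4.6880 s.
At impact: v_x = 70.29 m/s (unchanged), v_y = g t = 9.81 × 4.6880 = 45.989 m/s.
Speed = √(v_x² + v_y²) = √(4940.7 + 2115.0) = 84.00 m/s.

84.00 m/s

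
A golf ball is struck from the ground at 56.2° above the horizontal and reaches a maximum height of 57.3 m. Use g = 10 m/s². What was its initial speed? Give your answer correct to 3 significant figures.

40.7 m/s

At maximum height v_y = 0, so (v₀ sin θ)² = 2 g H.
v₀ sin 56.2° = √(2 × 10 × 57.3) = 33.85 m/s.
v₀ = 33.85 / sin 56.2° = 33.85 / 0.8310 = 40.7 m/s.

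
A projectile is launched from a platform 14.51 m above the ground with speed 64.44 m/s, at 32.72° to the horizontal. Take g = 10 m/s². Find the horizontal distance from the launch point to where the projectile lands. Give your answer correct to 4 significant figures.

Components: v_x = 64.44 cos 32.72° = 54.215 m/s, v_y = 64.44 sin 32.72° = 34.832 m/s.
Vertical: 0 = 14.51 + 34.832 t − ½(10) t² ⇒ 5.000 t² − 34.832 t − 14.51 = 0.
t = [34.832 + √(1213.3 + 290.20)] / 10.00 = 7.3607 s.
Horizontal: R = v_x · t = 54.215 × 7.3607 = 399.1 m.

399.1 m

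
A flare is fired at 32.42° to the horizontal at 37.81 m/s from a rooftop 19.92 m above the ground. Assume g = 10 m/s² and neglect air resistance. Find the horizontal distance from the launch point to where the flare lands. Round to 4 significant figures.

Components: v_x = 37.81 cos 32.42° = 31.917 m/s, v_y = 37.81 sin 32.42° = 20.271 m/s.
Vertical: 0 = 19.92 + 20.271 t − ½(10) t² ⇒ 5.000 t² − 20.271 t − 19.92 = 0.
t = [20.271 + √(410.91 + 398.40)] / 10.00 = 4.8719 s.
Horizontal: R = v_x · t = 31.917 × 4.8719 = 155.5 m.

155.5 m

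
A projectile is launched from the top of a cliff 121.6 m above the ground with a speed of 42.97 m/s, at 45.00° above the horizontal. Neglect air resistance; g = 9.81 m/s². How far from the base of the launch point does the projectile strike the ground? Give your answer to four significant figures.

272.3 m

Components: v_x = 42.97 cos 45.00° = 30.384 m/s, v_y = 42.97 sin 45.00° = 30.384 m/s.
Vertical: 0 = 121.6 + 30.384 t − ½(9.81) t² ⇒ 4.905 t² − 30.384 t − 121.6 = 0.
t = [30.384 + √(923.19 + 2385.8)] / 9.810 = 8.9610 s.
Horizontal: R = v_x · t = 30.384 × 8.9610 = 272.3 m.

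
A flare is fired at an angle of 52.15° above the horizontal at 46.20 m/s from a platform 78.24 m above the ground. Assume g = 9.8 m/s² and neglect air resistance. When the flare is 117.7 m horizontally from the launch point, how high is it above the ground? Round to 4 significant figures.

v_x = 46.20 cos 52.15° = 28.348 m/s, v_y0 = 46.20 sin 52.15° = 36.480 m/s.
Time to reach x = 117.7 m: t = x / v_x = 117.7 / 28.348 = 4.1520 s.
y = 78.24 + v_y0 t − ½ g t² = 78.24 + 36.480×4.1520 − 4.900×4.1520² = 145.2 m.

145.2 m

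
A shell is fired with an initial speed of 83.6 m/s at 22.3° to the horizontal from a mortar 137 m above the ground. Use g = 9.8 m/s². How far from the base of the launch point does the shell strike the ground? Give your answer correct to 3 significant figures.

730 m

Components: v_x = 83.6 cos 22.3° = 77.35 m/s, v_y = 83.6 sin 22.3° = 31.72 m/s.
Vertical: 0 = 137 + 31.72 t − ½(9.8) t² ⇒ 4.900 t² − 31.72 t − 137 = 0.
t = [31.72 + √(1006 + 2685)] / 9.800 = 9.436 s.
Horizontal: R = v_x · t = 77.35 × 9.436 = 730 m.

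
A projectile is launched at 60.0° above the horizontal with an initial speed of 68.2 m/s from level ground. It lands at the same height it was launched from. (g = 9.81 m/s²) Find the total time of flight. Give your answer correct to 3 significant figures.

Vertical component: v_y = 68.2 sin 60.0° = 59.06 m/s.
For a projectile landing at launch height, time of flight is t = 2 v_y / g = 2 × 59.06 / 9.81 = 12.0 s.

12.0 s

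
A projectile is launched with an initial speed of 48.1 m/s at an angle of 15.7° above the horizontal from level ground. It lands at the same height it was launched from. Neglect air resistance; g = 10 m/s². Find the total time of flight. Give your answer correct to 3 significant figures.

Vertical component: v_y = 48.1 sin 15.7° = 13.02 m/s.
For a projectile landing at launch height, time of flight is t = 2 v_y / g = 2 × 13.02 / 10 = 2.60 s.

2.60 s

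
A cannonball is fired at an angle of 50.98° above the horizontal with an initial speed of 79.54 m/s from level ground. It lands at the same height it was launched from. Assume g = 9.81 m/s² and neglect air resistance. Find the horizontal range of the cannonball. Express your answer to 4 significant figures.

Components: v_x = 79.54 cos 50.98° = 50.078 m/s, v_y = 79.54 sin 50.98° = 61.797 m/s.
Time of flight (same landing height): t = 2 v_y / g = 2 × 61.797 / 9.81 = 12.599 s.
Range: R = v_x · t = 50.078 × 12.599 = 630.9 m.

630.9 m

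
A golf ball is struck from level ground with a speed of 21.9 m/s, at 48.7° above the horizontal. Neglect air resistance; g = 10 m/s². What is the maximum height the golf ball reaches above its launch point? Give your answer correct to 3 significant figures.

13.5 m

Vertical component of launch velocity: v_y = 21.9 sin 48.7° = 16.45 m/s.
At the highest point the vertical velocity is zero, so v_y² = 2 g h_max.
h_max = (16.45)² / (2 × 10) = 270.6 / 20.00 = 13.5 m.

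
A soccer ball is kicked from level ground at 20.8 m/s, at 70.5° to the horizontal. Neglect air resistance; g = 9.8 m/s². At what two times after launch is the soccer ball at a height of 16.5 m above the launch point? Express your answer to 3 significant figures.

1.20 s and 2.80 s

v_y0 = 20.8 sin 70.5° = 19.61 m/s.
Set y = v_y0 t − ½ g t² = 16.5: 4.900 t² − 19.61 t + 16.5 = 0.
t = [19.61 ± √(384.6 − 323.4)] / 9.8 = (19.61 ± 7.823) / 9.8, giving t = 1.20 s or t = 2.80 s.
So the soccer ball is at 16.5 m at t = 1.20 s (rising) and t = 2.80 s (falling).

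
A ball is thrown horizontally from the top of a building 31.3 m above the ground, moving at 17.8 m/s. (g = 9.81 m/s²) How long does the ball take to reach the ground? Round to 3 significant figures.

The horizontal speed doesn't affect the fall. With v_y0 = 0, h = ½ g t².
t = √(2 × 31.3 / 9.81) = √6.381 = 2.53 s.

2.53 s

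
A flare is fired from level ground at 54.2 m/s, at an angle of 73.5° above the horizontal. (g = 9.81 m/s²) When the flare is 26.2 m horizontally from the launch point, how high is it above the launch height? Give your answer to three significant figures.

v_x = 54.2 cos 73.5° = 15.39 m/s, v_y0 = 54.2 sin 73.5° = 51.97 m/s.
Time to reach x = 26.2 m: t = x / v_x = 26.2 / 15.39 = 1.702 s.
y = v_y0 t − ½ g t² = 51.97×1.702 − 4.905×1.702² = 74.2 m.

74.2 m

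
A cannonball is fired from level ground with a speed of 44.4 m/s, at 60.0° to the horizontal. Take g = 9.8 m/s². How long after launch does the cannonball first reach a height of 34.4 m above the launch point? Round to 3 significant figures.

1.03 s

v_y0 = 44.4 sin 60.0° = 38.45 m/s.
Set y = v_y0 t − ½ g t² = 34.4: 4.900 t² − 38.45 t + 34.4 = 0.
t = [38.45 ± √(1478 − 674.2)] / 9.8 = (38.45 ± 28.35) / 9.8, giving t = 1.03 s or t = 6.82 s.
The cannonball is on the way up at the first time, so t = 1.03 s.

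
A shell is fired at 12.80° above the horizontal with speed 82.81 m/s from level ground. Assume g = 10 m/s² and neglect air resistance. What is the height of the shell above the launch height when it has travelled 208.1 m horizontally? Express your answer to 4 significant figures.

v_x = 82.81 cos 12.80° = 80.752 m/s, v_y0 = 82.81 sin 12.80° = 18.346 m/s.
Time to reach x = 208.1 m: t = x / v_x = 208.1 / 80.752 = 2.5770 s.
y = v_y0 t − ½ g t² = 18.346×2.5770 − 5.000×2.5770² = 14.07 m.

14.07 m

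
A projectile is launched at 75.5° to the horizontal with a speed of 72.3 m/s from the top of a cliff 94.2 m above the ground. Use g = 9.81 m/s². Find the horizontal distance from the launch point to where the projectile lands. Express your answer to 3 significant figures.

281 m

Components: v_x = 72.3 cos 75.5° = 18.10 m/s, v_y = 72.3 sin 75.5° = 70.00 m/s.
Vertical: 0 = 94.2 + 70.00 t − ½(9.81) t² ⇒ 4.905 t² − 70.00 t − 94.2 = 0.
t = [70.00 + √(4900 + 1848)] / 9.810 = 15.51 s.
Horizontal: R = v_x · t = 18.10 × 15.51 = 281 m.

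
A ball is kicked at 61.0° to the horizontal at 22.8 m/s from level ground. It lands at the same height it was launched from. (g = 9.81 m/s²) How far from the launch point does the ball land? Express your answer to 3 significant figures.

For level ground, R = v₀² sin(2θ) / g.
sin(2 × 61.0°) = sin 122.0° = 0.8480.
R = (22.8)² × 0.8480 / 9.81 = 44.9 m.

44.9 m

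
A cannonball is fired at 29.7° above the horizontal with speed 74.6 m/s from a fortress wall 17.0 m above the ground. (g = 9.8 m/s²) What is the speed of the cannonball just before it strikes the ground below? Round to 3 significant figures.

v_x = 74.6 cos 29.7° = 64.80 m/s is unchanged throughout.
For the vertical component, v_y² = v_y0² + 2 g h = (36.96)² + 2×9.8×17.0 = 1699, so |v_y| = 41.22 m/s.
Impact speed = √(v_x² + v_y²) = √(4199 + 1699) = 76.8 m/s.

76.8 m/s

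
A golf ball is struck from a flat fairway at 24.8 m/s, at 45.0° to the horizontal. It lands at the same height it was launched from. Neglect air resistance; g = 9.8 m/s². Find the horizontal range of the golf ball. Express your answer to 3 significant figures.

62.8 m

For level ground, R = v₀² sin(2θ) / g.
sin(2 × 45.0°) = sin 90.00° = 1.000.
R = (24.8)² × 1.000 / 9.8 = 62.8 m.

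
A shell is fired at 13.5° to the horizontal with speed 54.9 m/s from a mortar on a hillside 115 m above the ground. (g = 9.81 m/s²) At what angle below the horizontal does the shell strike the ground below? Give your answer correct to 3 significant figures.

42.7°

v_x = 54.9 cos 13.5° = 53.38 m/s.
At impact |v_y| = √(v_y0² + 2 g h) = √(12.82² + 2×9.81×115) = 49.20 m/s.
Angle below horizontal = arctan(|v_y| / v_x) = arctan(49.20 / 53.38) = 42.7°.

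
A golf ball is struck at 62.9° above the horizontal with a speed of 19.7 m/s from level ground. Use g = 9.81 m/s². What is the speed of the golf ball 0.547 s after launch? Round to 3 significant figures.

v_x = 19.7 cos 62.9° = 8.974 m/s (constant).
v_y(t) = 19.7 sin 62.9° − g t = 17.54 − 9.81 × 0.547 = 12.17 m/s.
Speed = √(v_x² + v_y²) = √(80.53 + 148.1) = 15.1 m/s.

15.1 m/s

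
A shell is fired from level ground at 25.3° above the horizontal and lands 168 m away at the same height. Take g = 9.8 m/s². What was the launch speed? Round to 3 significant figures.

On level ground, R = v₀² sin(2θ) / g, so v₀ = √(R g / sin 2θ).
sin(2 × 25.3°) = 0.7727.
v₀ = √(168 × 9.8 / 0.7727) = √2131 = 46.2 m/s.

46.2 m/s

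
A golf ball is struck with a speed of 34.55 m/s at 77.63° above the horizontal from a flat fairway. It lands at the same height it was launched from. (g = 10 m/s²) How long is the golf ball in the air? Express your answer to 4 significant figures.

Vertical component: v_y = 34.55 sin 77.63° = 33.748 m/s.
For a projectile landing at launch height, time of flight is t = 2 v_y / g = 2 × 33.748 / 10 = 6.750 s.

6.750 s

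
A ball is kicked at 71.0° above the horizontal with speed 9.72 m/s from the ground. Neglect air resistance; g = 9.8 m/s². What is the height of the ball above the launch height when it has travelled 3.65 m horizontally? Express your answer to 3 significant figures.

4.08 m

v_x = 9.72 cos 71.0° = 3.165 m/s, v_y0 = 9.72 sin 71.0° = 9.190 m/s.
Time to reach x = 3.65 m: t = x / v_x = 3.65 / 3.165 = 1.153 s.
y = v_y0 t − ½ g t² = 9.190×1.153 − 4.900×1.153² = 4.08 m.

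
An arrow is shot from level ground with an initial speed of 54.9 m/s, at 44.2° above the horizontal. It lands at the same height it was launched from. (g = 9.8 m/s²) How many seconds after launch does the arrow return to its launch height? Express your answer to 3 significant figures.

Vertical component: v_y = 54.9 sin 44.2° = 38.27 m/s.
For a projectile landing at launch height, time of flight is t = 2 v_y / g = 2 × 38.27 / 9.8 = 7.81 s.

7.81 s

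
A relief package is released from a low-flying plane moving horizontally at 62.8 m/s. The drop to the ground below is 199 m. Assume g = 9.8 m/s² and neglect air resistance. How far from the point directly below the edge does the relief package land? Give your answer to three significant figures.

400 m

Initial vertical velocity is zero, so the fall time comes from h = ½ g t²: t = √(2 × 199 / 9.8) = 6.373 s.
Horizontal motion is uniform at 62.8 m/s, so x = 62.8 × 6.373 = 400 m.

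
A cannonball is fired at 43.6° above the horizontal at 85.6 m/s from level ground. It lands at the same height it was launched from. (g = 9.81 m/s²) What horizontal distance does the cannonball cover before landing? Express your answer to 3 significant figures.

Components: v_x = 85.6 cos 43.6° = 61.99 m/s, v_y = 85.6 sin 43.6° = 59.03 m/s.
Time of flight (same landing height): t = 2 v_y / g = 2 × 59.03 / 9.81 = 12.03 s.
Range: R = v_x · t = 61.99 × 12.03 = 746 m.

746 m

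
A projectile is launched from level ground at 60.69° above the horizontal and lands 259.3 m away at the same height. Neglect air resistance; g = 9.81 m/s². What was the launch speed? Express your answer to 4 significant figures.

54.59 m/s

On level ground, R = v₀² sin(2θ) / g, so v₀ = √(R g / sin 2θ).
sin(2 × 60.69°) = 0.8537.
v₀ = √(259.3 × 9.81 / 0.8537) = √2979.7 = 54.59 m/s.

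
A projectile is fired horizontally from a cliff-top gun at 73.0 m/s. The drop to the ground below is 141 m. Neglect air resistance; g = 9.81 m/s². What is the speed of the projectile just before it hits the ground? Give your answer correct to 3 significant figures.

90.0 m/s

Fall time: t = √(2 × 141 / 9.81) = 5.362 s.
At impact: v_x = 73.0 m/s (unchanged), v_y = g t = 9.81 × 5.362 = 52.60 m/s.
Speed = √(v_x² + v_y²) = √(5329 + 2767) = 90.0 m/s.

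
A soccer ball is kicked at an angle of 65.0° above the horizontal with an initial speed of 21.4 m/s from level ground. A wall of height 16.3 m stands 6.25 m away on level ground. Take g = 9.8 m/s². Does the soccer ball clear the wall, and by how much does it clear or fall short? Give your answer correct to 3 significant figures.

v_x = 21.4 cos 65.0° = 9.044 m/s; v_y0 = 21.4 sin 65.0° = 19.39 m/s.
Time to reach the wall: t = 6.25 / 9.044 = 0.6911 s.
Height at that point: y = 19.39×0.6911 − 4.900×0.6911² = 11.06 m.
That is 16.3 − 11.06 = 5.24 m below the top of the wall, so the soccer ball does not clear it.

No — it falls 5.24 m short of clearing the wall.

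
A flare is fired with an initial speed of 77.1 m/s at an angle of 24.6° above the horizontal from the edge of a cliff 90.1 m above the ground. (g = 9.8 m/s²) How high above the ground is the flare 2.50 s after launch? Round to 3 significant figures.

140 m

v_y0 = 77.1 sin 24.6° = 32.10 m/s.
y(t) = 90.1 + v_y0 t − ½ g t² = 90.1 + 32.10×2.50 − ½×9.8×2.50² = 140 m.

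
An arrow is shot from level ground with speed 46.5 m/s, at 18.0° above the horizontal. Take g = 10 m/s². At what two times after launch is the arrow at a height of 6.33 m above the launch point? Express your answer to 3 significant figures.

0.543 s and 2.33 s

v_y0 = 46.5 sin 18.0° = 14.37 m/s.
Set y = v_y0 t − ½ g t² = 6.33: 5.000 t² − 14.37 t + 6.33 = 0.
t = [14.37 ± √(206.5 − 126.6)] / 10 = (14.37 ± 8.939) / 10, giving t = 0.543 s or t = 2.33 s.
So the arrow is at 6.33 m at t = 0.543 s (rising) and t = 2.33 s (falling).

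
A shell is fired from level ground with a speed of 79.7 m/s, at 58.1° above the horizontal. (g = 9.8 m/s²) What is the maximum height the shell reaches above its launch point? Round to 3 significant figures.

234 m

Vertical component of launch velocity: v_y = 79.7 sin 58.1° = 67.66 m/s.
At the highest point the vertical velocity is zero, so v_y² = 2 g h_max.
h_max = (67.66)² / (2 × 9.8) = 4578 / 19.60 = 234 m.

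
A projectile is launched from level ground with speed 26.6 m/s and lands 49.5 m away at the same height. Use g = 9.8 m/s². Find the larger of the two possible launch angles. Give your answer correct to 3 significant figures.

Level-ground range: R = v₀² sin(2θ)/g ⇒ sin 2θ = R g / v₀² = 49.5×9.8/26.6² = 0.6856.
2θ = arcsin(0.6856) = 43.28° or 180° − 43.28° = 136.72°.
So θ = 21.6° or θ = 68.4°.

68.4°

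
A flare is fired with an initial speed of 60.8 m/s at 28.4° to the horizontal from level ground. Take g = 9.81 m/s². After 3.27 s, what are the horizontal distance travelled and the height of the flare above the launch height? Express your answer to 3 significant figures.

v_x = 60.8 cos 28.4° = 53.48 m/s; v_y0 = 60.8 sin 28.4° = 28.92 m/s.
x = v_x t = 53.48 × 3.27 = 175 m.
y = v_y0 t − ½ g t² = 28.92×3.27 − 4.905×3.27² = 42.1 m.

x = 175 m, y = 42.1 m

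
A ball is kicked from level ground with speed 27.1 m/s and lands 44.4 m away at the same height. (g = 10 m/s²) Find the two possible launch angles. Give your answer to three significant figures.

18.6° and 71.4°

Level-ground range: R = v₀² sin(2θ)/g ⇒ sin 2θ = R g / v₀² = 44.4×10/27.1² = 0.6046.
2θ = arcsin(0.6046) = 37.20° or 180° − 37.20° = 142.80°.
So θ = 18.6° or θ = 71.4°.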